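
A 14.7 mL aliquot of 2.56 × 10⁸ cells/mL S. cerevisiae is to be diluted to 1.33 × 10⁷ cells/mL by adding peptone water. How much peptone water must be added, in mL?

V₂ = C₁V₁/C₂ = 2.56 × 10⁸ × 14.7 / 1.33 × 10⁷ = 283 mL.
Diluent to add = V₂ − V₁ = 283 − 14.7 = 268 mL.

268 mL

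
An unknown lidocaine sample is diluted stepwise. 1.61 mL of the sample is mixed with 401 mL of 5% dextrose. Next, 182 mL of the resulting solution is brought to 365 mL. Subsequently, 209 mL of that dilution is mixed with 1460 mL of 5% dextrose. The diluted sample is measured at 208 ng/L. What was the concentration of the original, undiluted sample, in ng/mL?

Overall dilution factor = 250.1 × 2.005 × 7.986 = 4005.
Original = 208 ng/L × 4005 = 8.33 × 10⁵ ng/L = 833 ng/mL.

833 ng/mL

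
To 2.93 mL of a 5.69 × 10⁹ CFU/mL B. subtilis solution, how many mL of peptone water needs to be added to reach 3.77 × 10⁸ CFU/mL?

41.3 mL

V₂ = C₁V₁/C₂ = 5.69 × 10⁹ × 2.93 / 3.77 × 10⁸ = 44.2 mL.
Diluent to add = V₂ − V₁ = 44.2 − 2.93 = 41.3 mL.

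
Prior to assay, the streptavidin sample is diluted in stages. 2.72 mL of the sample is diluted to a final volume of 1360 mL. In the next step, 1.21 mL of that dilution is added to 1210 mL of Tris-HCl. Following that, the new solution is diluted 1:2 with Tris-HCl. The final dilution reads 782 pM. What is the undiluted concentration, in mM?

Overall dilution factor = 500 × 1001 × 2 = 1.00 × 10⁶.
Original = 782 pM × 1.00 × 10⁶ = 7.83 × 10⁸ pM = 0.783 mM.

0.783 mM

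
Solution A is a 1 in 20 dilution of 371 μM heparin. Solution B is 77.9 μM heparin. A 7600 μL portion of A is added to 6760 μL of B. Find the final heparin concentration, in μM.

46.5 μM

C_A = 371 μM / 20 = 18.5 μM.
C_mix = (C_A·V_A + C_B·V_B)/(V_A + V_B) = (18.5×7600 + 77.9×6760) / 14360 = 46.5 μM.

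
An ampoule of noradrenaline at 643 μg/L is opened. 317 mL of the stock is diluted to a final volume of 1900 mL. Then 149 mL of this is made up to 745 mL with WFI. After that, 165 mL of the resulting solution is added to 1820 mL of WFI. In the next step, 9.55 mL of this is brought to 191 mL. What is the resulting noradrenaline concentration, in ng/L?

Overall dilution factor = 5.994 × 5 × 12.03 × 20 = 7211.
643 μg/L / 7211 = 0.0892 μg/L = 89.2 ng/L.

89.2 ng/L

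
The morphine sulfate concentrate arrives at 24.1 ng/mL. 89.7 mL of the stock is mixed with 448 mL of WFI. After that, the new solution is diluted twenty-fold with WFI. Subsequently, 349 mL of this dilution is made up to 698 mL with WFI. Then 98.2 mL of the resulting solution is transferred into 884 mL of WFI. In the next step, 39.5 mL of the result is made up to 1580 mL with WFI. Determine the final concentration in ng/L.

Overall dilution factor = 5.994 × 20 × 2 × 10.00 × 40 = 9.59 × 10⁴.
24.1 ng/mL / 9.59 × 10⁴ = 2.51 × 10⁻⁴ ng/mL = 0.251 ng/L.

0.251 ng/L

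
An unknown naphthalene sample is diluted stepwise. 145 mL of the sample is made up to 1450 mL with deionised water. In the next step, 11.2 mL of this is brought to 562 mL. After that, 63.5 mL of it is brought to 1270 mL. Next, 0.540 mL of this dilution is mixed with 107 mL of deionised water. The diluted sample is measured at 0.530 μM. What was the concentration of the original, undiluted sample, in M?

1.06 M

Overall dilution factor = 10 × 50.18 × 20 × 199.1 = 2.00 × 10⁶.
Original = 0.530 μM × 2.00 × 10⁶ = 1.06 × 10⁶ μM = 1.06 M.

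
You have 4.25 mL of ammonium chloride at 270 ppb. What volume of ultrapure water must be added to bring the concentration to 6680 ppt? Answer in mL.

168 mL

6680 ppt = 6.68 ppb.
V₂ = C₁V₁/C₂ = 270 × 4.25 / 6.68 = 172 mL.
Diluent to add = V₂ − V₁ = 172 − 4.25 = 168 mL.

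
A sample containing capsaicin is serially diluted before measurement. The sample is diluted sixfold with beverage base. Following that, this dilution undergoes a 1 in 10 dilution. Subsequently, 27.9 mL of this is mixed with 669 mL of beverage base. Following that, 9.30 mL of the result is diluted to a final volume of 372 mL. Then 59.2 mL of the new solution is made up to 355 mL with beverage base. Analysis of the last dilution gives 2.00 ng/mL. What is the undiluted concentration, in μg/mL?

Overall dilution factor = 6 × 10 × 24.98 × 40 × 5.997 = 3.59 × 10⁵.
Original = 2.00 ng/mL × 3.59 × 10⁵ = 7.19 × 10⁵ ng/mL = 719 μg/mL.

719 μg/mL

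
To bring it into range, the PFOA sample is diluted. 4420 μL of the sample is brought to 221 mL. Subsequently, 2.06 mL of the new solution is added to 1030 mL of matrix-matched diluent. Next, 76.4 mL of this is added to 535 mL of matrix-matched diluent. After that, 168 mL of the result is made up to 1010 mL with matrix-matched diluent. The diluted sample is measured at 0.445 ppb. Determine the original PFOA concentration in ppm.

Overall dilution factor = 50 × 501 × 8.003 × 6.012 = 1.21 × 10⁶.
Original = 0.445 ppb × 1.21 × 10⁶ = 5.36 × 10⁵ ppb = 536 ppm.

536 ppm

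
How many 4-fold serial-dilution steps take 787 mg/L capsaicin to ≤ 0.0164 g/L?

Need 4ⁿ ≥ 48.0, so n ≥ log(48.0)/log(4) = 2.79.
Minimum whole steps: n = 3.

3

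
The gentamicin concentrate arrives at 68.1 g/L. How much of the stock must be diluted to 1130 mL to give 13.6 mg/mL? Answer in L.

13.6 mg/mL = 13.6 g/L.
V₁ = C₂V₂/C₁ = 13.6 × 1130 / 68.1 = 226 mL = 0.226 L.

0.226 L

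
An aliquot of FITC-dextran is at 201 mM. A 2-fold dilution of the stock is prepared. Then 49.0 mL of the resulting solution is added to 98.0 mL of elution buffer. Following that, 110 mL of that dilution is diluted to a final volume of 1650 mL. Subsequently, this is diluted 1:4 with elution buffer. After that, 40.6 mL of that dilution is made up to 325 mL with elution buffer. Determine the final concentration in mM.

0.0697 mM

Overall dilution factor = 2 × 3 × 15 × 4 × 8.005 = 2882.
201 mM / 2882 = 0.0697 mM.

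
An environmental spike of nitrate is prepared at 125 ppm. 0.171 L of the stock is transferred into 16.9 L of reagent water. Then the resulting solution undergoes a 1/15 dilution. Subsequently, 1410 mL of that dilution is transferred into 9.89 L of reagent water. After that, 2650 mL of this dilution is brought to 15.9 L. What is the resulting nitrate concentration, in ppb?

Overall dilution factor = 99.83 × 15 × 8.014 × 6 = 7.20 × 10⁴.
125 ppm / 7.20 × 10⁴ = 1.74 × 10⁻³ ppm = 1.74 ppb.

1.74 ppb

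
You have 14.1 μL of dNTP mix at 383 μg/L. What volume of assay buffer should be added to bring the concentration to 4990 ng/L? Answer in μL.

4990 ng/L = 4.99 μg/L.
V₂ = C₁V₁/C₂ = 383 × 14.1 / 4.99 = 1082 μL.
Diluent to add = V₂ − V₁ = 1082 − 14.1 = 1070 μL.

1070 μL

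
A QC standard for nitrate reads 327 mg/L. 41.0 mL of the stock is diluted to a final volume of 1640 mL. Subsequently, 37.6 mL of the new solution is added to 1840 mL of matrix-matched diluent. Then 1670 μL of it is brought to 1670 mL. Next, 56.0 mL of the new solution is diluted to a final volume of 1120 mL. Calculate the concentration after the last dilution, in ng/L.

Overall dilution factor = 40 × 49.94 × 1000 × 20 = 3.99 × 10⁷.
327 mg/L / 3.99 × 10⁷ = 8.19 × 10⁻⁶ mg/L = 8.19 ng/L.

8.19 ng/L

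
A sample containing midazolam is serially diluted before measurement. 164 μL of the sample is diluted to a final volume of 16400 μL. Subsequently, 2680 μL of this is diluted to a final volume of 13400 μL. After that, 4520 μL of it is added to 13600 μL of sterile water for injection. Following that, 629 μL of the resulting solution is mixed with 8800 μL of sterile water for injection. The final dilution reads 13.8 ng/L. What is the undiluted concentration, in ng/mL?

415 ng/mL

Overall dilution factor = 100 × 5 × 4.009 × 14.99 = 3.00 × 10⁴.
Original = 13.8 ng/L × 3.00 × 10⁴ = 4.15 × 10⁵ ng/L = 415 ng/mL.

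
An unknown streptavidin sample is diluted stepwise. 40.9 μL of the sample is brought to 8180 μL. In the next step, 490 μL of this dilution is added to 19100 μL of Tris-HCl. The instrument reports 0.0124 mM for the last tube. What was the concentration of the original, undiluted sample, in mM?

Overall dilution factor = 200 × 39.98 = 7996.
Original = 0.0124 mM × 7996 = 99.1 mM.

99.1 mM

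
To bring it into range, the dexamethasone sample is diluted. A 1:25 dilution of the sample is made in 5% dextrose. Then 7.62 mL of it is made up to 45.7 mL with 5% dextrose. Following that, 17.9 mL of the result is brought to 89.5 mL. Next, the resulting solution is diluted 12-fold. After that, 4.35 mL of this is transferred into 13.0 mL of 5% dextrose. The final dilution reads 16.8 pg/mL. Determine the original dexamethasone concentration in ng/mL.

Overall dilution factor = 25 × 5.997 × 5 × 12 × 3.989 = 3.59 × 10⁴.
Original = 16.8 pg/mL × 3.59 × 10⁴ = 6.03 × 10⁵ pg/mL = 603 ng/mL.

603 ng/mL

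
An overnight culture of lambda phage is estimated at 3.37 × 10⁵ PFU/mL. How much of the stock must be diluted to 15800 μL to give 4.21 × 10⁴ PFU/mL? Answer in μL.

V₁ = C₂V₂/C₁ = 4.21 × 10⁴ × 15800 / 3.37 × 10⁵ = 1974 μL.

1970 μL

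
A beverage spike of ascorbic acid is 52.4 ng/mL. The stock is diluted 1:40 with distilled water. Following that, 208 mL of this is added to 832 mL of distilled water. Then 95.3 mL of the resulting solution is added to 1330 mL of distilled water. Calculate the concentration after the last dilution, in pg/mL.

Overall dilution factor = 40 × 5 × 14.96 = 2991.
52.4 ng/mL / 2991 = 0.0175 ng/mL = 17.5 pg/mL.

17.5 pg/mL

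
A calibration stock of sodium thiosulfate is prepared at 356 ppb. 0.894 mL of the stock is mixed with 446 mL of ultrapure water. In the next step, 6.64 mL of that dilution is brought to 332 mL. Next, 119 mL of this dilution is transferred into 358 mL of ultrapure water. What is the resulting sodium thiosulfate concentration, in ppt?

Overall dilution factor = 499.9 × 50 × 4.008 = 1.00 × 10⁵.
356 ppb / 1.00 × 10⁵ = 3.55 × 10⁻³ ppb = 3.55 ppt.

3.55 ppt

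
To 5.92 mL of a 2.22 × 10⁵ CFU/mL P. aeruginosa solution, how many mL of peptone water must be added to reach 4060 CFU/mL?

V₂ = C₁V₁/C₂ = 2.22 × 10⁵ × 5.92 / 4060 = 324 mL.
Diluent to add = V₂ − V₁ = 324 − 5.92 = 318 mL.

318 mL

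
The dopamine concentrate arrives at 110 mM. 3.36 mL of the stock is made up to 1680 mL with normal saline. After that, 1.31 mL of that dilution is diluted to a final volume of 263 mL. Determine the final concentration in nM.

1100 nM

Overall dilution factor = 500 × 200.8 = 1.00 × 10⁵.
110 mM / 1.00 × 10⁵ = 1.10 × 10⁻³ mM = 1100 nM.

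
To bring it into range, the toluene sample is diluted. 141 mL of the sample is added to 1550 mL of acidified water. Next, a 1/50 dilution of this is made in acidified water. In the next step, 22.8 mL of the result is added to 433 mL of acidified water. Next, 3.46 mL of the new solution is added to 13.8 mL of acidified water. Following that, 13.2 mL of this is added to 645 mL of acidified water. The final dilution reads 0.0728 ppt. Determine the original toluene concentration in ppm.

0.217 ppm

Overall dilution factor = 11.99 × 50 × 19.99 × 4.988 × 49.86 = 2.98 × 10⁶.
Original = 0.0728 ppt × 2.98 × 10⁶ = 2.17 × 10⁵ ppt = 0.217 ppm.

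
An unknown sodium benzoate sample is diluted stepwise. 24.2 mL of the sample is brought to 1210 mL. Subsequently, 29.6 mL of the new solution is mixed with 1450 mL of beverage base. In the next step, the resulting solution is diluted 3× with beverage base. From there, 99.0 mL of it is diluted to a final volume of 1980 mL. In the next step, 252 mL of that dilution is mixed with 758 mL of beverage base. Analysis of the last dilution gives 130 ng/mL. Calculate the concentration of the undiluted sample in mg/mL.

Overall dilution factor = 50 × 49.99 × 3 × 20 × 4.008 = 6.01 × 10⁵.
Original = 130 ng/mL × 6.01 × 10⁵ = 7.81 × 10⁷ ng/mL = 78.1 mg/mL.

78.1 mg/mL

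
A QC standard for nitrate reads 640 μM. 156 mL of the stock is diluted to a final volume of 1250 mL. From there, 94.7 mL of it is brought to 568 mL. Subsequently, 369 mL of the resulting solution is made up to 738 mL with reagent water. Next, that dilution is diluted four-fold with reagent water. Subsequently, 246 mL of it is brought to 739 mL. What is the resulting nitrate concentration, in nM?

554 nM

Overall dilution factor = 8.013 × 5.998 × 2 × 4 × 3.004 = 1155.
640 μM / 1155 = 0.554 μM = 554 nM.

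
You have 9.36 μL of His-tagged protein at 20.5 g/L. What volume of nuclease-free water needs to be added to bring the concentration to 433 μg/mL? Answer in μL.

434 μL

433 μg/mL = 0.433 g/L.
V₂ = C₁V₁/C₂ = 20.5 × 9.36 / 0.433 = 443 μL.
Diluent to add = V₂ − V₁ = 443 − 9.36 = 434 μL.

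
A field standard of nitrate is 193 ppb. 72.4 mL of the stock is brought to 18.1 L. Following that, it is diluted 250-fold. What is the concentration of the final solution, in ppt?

Overall dilution factor = 250 × 250 = 6.25 × 10⁴.
193 ppb / 6.25 × 10⁴ = 3.09 × 10⁻³ ppb = 3.09 ppt.

3.09 ppt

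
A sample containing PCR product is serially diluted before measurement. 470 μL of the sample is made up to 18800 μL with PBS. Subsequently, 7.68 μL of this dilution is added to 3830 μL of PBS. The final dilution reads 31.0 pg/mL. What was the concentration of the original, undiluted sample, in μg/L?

Overall dilution factor = 40 × 499.7 = 2.00 × 10⁴.
Original = 31.0 pg/mL × 2.00 × 10⁴ = 6.20 × 10⁵ pg/mL = 620 μg/L.

620 μg/L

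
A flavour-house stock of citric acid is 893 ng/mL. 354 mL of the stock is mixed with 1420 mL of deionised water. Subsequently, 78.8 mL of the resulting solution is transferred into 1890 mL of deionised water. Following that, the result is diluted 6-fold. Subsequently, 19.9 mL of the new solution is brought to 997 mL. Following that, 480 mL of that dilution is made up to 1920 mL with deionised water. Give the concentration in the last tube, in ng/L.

Overall dilution factor = 5.011 × 24.98 × 6 × 50.10 × 4 = 1.51 × 10⁵.
893 ng/mL / 1.51 × 10⁵ = 5.93 × 10⁻³ ng/mL = 5.93 ng/L.

5.93 ng/L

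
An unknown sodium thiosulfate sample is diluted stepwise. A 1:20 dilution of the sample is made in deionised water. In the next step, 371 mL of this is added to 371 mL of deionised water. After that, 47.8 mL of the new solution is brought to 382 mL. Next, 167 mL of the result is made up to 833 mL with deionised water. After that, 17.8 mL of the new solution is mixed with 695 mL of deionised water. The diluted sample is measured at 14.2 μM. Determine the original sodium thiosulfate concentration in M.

Overall dilution factor = 20 × 2 × 7.992 × 4.988 × 40.04 = 6.39 × 10⁴.
Original = 14.2 μM × 6.39 × 10⁴ = 9.07 × 10⁵ μM = 0.907 M.

0.907 M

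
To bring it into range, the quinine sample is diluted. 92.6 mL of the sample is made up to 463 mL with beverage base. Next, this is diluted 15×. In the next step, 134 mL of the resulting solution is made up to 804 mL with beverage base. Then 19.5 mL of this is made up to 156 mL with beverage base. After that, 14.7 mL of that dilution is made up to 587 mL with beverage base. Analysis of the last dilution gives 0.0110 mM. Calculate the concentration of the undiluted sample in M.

Overall dilution factor = 5 × 15 × 6 × 8 × 39.93 = 1.44 × 10⁵.
Original = 0.0110 mM × 1.44 × 10⁵ = 1581 mM = 1.58 M.

1.58 M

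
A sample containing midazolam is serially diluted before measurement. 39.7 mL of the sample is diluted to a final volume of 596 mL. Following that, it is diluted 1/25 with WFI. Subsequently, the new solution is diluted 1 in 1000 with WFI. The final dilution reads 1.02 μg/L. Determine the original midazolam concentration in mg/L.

383 mg/L

Overall dilution factor = 15.01 × 25 × 1000 = 3.75 × 10⁵.
Original = 1.02 μg/L × 3.75 × 10⁵ = 3.83 × 10⁵ μg/L = 383 mg/L.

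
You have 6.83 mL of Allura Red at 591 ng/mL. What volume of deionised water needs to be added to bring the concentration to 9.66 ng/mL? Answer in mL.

V₂ = C₁V₁/C₂ = 591 × 6.83 / 9.66 = 418 mL.
Diluent to add = V₂ − V₁ = 418 − 6.83 = 411 mL.

411 mL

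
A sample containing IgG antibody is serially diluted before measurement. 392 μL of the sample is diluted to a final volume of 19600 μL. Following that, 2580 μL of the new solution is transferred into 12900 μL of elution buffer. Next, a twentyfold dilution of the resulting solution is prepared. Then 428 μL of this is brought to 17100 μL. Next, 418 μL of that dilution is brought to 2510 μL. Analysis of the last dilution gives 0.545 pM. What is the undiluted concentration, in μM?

0.785 μM

Overall dilution factor = 50 × 6 × 20 × 39.95 × 6.005 = 1.44 × 10⁶.
Original = 0.545 pM × 1.44 × 10⁶ = 7.85 × 10⁵ pM = 0.785 μM.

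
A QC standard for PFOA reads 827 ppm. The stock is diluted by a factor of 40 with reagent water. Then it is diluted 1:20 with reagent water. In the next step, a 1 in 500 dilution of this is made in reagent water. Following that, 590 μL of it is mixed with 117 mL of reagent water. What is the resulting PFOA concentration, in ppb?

Overall dilution factor = 40 × 20 × 500 × 199.3 = 7.97 × 10⁷.
827 ppm / 7.97 × 10⁷ = 1.04 × 10⁻⁵ ppm = 0.0104 ppb.

0.0104 ppb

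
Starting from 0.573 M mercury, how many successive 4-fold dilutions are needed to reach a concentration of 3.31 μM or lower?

Need 4ⁿ ≥ 1.73 × 10⁵, so n ≥ log(1.73 × 10⁵)/log(4) = 8.70.
Minimum whole steps: n = 9.

9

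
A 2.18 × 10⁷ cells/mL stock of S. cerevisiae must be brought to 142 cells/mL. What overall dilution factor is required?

1.54 × 10⁵

Factor = C₀/C_target = 2.18 × 10⁷ cells/mL / 142 cells/mL = 1.54 × 10⁵.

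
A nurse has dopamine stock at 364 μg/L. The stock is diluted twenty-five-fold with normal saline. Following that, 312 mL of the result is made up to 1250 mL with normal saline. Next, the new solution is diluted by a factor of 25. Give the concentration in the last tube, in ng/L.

Overall dilution factor = 25 × 4.006 × 25 = 2504.
364 μg/L / 2504 = 0.145 μg/L = 145 ng/L.

145 ng/L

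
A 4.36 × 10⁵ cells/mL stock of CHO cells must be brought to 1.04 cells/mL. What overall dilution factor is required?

4.19 × 10⁵

Factor = C₀/C_target = 4.36 × 10⁵ cells/mL / 1.04 cells/mL = 4.19 × 10⁵.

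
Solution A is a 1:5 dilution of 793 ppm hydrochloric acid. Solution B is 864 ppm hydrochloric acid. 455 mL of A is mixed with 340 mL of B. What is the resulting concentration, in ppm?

460 ppm

C_A = 793 ppm / 5 = 159 ppm.
C_mix = (C_A·V_A + C_B·V_B)/(V_A + V_B) = (159×455 + 864×340) / 795.0 = 460 ppm.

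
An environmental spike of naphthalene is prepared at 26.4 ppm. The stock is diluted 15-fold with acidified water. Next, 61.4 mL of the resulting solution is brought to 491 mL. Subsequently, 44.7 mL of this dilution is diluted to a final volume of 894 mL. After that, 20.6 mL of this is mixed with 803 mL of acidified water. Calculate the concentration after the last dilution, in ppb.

0.275 ppb

Overall dilution factor = 15 × 7.997 × 20 × 39.98 = 9.59 × 10⁴.
26.4 ppm / 9.59 × 10⁴ = 2.75 × 10⁻⁴ ppm = 0.275 ppb.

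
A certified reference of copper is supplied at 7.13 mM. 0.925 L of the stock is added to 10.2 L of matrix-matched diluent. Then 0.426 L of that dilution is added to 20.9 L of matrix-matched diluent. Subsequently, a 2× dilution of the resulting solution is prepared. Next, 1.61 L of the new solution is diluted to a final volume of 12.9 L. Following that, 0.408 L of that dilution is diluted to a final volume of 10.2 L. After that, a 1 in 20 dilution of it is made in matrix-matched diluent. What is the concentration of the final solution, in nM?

1.48 nM

Overall dilution factor = 12.03 × 50.06 × 2 × 8.012 × 25 × 20 = 4.82 × 10⁶.
7.13 mM / 4.82 × 10⁶ = 1.48 × 10⁻⁶ mM = 1.48 nM.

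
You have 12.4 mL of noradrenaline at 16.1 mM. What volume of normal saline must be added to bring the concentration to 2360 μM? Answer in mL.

2360 μM = 2.36 mM.
V₂ = C₁V₁/C₂ = 16.1 × 12.4 / 2.36 = 84.6 mL.
Diluent to add = V₂ − V₁ = 84.6 − 12.4 = 72.2 mL.

72.2 mL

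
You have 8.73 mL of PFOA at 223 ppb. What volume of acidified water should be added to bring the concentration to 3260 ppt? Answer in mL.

588 mL

3260 ppt = 3.26 ppb.
V₂ = C₁V₁/C₂ = 223 × 8.73 / 3.26 = 597 mL.
Diluent to add = V₂ − V₁ = 597 − 8.73 = 588 mL.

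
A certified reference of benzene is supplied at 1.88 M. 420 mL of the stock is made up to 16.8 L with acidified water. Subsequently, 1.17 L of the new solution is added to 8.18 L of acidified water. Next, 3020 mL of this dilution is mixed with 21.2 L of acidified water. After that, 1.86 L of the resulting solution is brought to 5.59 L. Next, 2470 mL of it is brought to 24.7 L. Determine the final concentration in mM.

0.0244 mM

Overall dilution factor = 40 × 7.991 × 8.020 × 3.005 × 10 = 7.70 × 10⁴.
1.88 M / 7.70 × 10⁴ = 2.44 × 10⁻⁵ M = 0.0244 mM.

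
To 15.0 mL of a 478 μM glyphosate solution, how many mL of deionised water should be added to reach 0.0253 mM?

268 mL

0.0253 mM = 25.3 μM.
V₂ = C₁V₁/C₂ = 478 × 15.0 / 25.3 = 283 mL.
Diluent to add = V₂ − V₁ = 283 − 15.0 = 268 mL.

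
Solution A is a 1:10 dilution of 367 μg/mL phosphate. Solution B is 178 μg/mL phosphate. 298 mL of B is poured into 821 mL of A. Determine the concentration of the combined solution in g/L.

0.0743 g/L

C_A = 367 μg/mL / 10 = 36.7 μg/mL.
C_mix = (C_A·V_A + C_B·V_B)/(V_A + V_B) = (36.7×821 + 178×298) / 1119 = 74.3 μg/mL = 0.0743 g/L.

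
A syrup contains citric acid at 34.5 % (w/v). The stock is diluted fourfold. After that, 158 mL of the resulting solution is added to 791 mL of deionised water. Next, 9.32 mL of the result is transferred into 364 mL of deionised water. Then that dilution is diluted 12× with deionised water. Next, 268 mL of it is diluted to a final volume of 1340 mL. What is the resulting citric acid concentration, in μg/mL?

5.97 μg/mL

Overall dilution factor = 4 × 6.006 × 40.06 × 12 × 5 = 5.77 × 10⁴.
34.5 % (w/v) / 5.77 × 10⁴ = 5.97 × 10⁻⁴ % (w/v) = 5.97 μg/mL.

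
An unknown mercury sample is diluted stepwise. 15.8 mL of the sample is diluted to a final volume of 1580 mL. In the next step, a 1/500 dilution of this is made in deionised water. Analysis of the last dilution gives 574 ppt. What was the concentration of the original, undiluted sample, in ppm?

28.7 ppm

Overall dilution factor = 100 × 500 = 5.00 × 10⁴.
Original = 574 ppt × 5.00 × 10⁴ = 2.87 × 10⁷ ppt = 28.7 ppm.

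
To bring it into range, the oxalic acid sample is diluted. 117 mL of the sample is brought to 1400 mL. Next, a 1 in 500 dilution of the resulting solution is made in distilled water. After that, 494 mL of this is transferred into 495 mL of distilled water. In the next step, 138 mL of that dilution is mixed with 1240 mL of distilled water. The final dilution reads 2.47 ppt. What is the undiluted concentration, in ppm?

Overall dilution factor = 11.97 × 500 × 2.002 × 9.986 = 1.20 × 10⁵.
Original = 2.47 ppt × 1.20 × 10⁵ = 2.95 × 10⁵ ppt = 0.295 ppm.

0.295 ppm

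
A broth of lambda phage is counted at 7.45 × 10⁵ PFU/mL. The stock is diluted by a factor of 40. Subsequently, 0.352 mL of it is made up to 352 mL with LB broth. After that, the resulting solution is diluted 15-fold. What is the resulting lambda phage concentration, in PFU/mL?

Overall dilution factor = 40 × 1000 × 15 = 6.00 × 10⁵.
7.45 × 10⁵ PFU/mL / 6.00 × 10⁵ = 1.24 PFU/mL.

1.24 PFU/mL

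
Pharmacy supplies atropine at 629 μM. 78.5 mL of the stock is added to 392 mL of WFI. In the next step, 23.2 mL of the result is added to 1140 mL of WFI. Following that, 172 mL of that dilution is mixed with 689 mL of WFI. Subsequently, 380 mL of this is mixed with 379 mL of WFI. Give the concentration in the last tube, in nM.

209 nM

Overall dilution factor = 5.994 × 50.14 × 5.006 × 1.997 = 3005.
629 μM / 3005 = 0.209 μM = 209 nM.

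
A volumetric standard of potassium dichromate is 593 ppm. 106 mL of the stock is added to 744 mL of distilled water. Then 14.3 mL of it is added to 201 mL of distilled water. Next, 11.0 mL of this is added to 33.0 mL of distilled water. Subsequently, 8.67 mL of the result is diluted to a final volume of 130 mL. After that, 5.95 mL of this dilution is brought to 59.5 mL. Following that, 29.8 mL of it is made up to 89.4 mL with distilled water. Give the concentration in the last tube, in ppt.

Overall dilution factor = 8.019 × 15.06 × 4 × 14.99 × 10 × 3 = 2.17 × 10⁵.
593 ppm / 2.17 × 10⁵ = 2.73 × 10⁻³ ppm = 2730 ppt.

2730 ppt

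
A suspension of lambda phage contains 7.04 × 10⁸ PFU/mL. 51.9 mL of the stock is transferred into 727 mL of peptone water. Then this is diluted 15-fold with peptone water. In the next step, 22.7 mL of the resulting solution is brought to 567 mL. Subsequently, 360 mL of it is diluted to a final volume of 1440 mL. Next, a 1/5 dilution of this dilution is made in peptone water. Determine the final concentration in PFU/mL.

Overall dilution factor = 15.01 × 15 × 24.98 × 4 × 5 = 1.12 × 10⁵.
7.04 × 10⁸ PFU/mL / 1.12 × 10⁵ = 6260 PFU/mL.

6260 PFU/mL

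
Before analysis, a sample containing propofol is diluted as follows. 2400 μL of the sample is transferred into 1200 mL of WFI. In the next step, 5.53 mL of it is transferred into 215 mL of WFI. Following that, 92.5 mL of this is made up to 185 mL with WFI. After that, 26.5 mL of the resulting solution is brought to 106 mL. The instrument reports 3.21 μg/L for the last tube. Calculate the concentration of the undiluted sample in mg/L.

Overall dilution factor = 501 × 39.88 × 2 × 4 = 1.60 × 10⁵.
Original = 3.21 μg/L × 1.60 × 10⁵ = 5.13 × 10⁵ μg/L = 513 mg/L.

513 mg/L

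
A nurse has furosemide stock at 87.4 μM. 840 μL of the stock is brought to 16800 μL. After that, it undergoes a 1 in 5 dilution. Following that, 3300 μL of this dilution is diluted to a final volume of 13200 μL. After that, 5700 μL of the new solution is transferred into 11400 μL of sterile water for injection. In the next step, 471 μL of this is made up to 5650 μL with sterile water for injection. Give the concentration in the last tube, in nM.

Overall dilution factor = 20 × 5 × 4 × 3 × 12.00 = 1.44 × 10⁴.
87.4 μM / 1.44 × 10⁴ = 6.07 × 10⁻³ μM = 6.07 nM.

6.07 nM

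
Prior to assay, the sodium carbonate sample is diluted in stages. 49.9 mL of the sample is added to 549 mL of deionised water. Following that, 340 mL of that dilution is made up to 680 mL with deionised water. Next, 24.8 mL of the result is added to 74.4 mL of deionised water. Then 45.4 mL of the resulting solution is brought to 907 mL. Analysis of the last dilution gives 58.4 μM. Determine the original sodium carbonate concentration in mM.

112 mM

Overall dilution factor = 12.00 × 2 × 4 × 19.98 = 1918.
Original = 58.4 μM × 1918 = 1.12 × 10⁵ μM = 112 mM.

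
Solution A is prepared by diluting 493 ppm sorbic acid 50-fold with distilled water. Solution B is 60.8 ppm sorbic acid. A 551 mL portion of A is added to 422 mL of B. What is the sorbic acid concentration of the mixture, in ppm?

32.0 ppm

C_A = 493 ppm / 50 = 9.86 ppm.
C_mix = (C_A·V_A + C_B·V_B)/(V_A + V_B) = (9.86×551 + 60.8×422) / 973.0 = 32.0 ppm.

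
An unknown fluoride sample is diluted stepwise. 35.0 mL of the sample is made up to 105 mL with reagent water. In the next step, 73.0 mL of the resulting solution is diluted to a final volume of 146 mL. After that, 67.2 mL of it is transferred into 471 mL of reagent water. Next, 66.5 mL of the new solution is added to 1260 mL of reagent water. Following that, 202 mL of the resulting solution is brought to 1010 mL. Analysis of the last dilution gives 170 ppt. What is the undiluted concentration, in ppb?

Overall dilution factor = 3 × 2 × 8.009 × 19.95 × 5 = 4793.
Original = 170 ppt × 4793 = 8.15 × 10⁵ ppt = 815 ppb.

815 ppb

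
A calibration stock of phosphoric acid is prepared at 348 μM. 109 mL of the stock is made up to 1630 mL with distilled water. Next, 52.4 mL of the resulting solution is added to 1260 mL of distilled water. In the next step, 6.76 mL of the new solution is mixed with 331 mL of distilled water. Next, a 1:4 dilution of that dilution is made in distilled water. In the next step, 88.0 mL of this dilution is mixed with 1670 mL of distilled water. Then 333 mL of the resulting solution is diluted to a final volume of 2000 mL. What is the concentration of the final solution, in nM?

Overall dilution factor = 14.95 × 25.05 × 49.96 × 4 × 19.98 × 6.006 = 8.98 × 10⁶.
348 μM / 8.98 × 10⁶ = 3.87 × 10⁻⁵ μM = 0.0387 nM.

0.0387 nM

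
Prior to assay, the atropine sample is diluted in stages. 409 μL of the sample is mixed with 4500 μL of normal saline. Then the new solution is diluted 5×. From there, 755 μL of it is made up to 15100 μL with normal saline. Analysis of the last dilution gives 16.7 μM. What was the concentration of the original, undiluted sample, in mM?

Overall dilution factor = 12.00 × 5 × 20 = 1200.
Original = 16.7 μM × 1200 = 2.00 × 10⁴ μM = 20.0 mM.

20.0 mM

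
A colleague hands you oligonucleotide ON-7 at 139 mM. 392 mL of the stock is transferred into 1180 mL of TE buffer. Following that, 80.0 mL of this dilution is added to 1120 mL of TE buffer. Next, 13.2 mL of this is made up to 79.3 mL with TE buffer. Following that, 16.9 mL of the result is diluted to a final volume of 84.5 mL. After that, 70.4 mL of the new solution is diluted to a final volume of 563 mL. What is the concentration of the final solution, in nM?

Overall dilution factor = 4.010 × 15 × 6.008 × 5 × 7.997 = 1.44 × 10⁴.
139 mM / 1.44 × 10⁴ = 9.62 × 10⁻³ mM = 9620 nM.

9620 nM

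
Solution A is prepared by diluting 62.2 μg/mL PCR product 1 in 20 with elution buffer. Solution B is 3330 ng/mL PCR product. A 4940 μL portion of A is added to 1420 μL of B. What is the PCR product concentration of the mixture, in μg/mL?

C_A = 62.2 μg/mL / 20 = 3.11 μg/mL.
C_B = 3330 ng/mL = 3.33 μg/mL.
C_mix = (C_A·V_A + C_B·V_B)/(V_A + V_B) = (3.11×4940 + 3.33×1420) / 6360 = 3.16 μg/mL.

3.16 μg/mL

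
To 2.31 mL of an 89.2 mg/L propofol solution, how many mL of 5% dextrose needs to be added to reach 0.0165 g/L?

10.2 mL

0.0165 g/L = 16.5 mg/L.
V₂ = C₁V₁/C₂ = 89.2 × 2.31 / 16.5 = 12.5 mL.
Diluent to add = V₂ − V₁ = 12.5 − 2.31 = 10.2 mL.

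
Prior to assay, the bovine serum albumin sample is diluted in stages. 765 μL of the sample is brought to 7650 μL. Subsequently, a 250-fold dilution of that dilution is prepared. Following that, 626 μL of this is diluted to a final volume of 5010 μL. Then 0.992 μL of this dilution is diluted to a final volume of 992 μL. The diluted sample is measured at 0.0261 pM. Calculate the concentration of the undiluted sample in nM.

Overall dilution factor = 10 × 250 × 8.003 × 1000 = 2.00 × 10⁷.
Original = 0.0261 pM × 2.00 × 10⁷ = 5.22 × 10⁵ pM = 522 nM.

522 nM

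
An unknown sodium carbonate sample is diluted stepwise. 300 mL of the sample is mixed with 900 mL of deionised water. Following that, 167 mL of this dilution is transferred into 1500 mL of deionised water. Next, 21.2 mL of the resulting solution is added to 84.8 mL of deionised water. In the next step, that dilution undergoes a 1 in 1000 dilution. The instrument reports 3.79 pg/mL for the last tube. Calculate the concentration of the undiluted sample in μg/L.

Overall dilution factor = 4 × 9.982 × 5 × 1000 = 2.00 × 10⁵.
Original = 3.79 pg/mL × 2.00 × 10⁵ = 7.57 × 10⁵ pg/mL = 757 μg/L.

757 μg/L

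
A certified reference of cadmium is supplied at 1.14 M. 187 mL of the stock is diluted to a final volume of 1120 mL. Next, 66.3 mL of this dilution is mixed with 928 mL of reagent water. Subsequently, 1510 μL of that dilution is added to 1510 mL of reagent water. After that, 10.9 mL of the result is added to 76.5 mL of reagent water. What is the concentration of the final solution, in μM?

1.58 μM

Overall dilution factor = 5.989 × 15.00 × 1001 × 8.018 = 7.21 × 10⁵.
1.14 M / 7.21 × 10⁵ = 1.58 × 10⁻⁶ M = 1.58 μM.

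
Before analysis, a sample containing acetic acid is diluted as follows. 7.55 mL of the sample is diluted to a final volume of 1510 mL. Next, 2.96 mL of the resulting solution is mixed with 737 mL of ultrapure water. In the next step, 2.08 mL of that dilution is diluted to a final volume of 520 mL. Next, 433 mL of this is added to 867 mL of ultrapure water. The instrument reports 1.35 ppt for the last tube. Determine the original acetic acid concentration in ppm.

Overall dilution factor = 200 × 250.0 × 250 × 3.002 = 3.75 × 10⁷.
Original = 1.35 ppt × 3.75 × 10⁷ = 5.07 × 10⁷ ppt = 50.7 ppm.

50.7 ppm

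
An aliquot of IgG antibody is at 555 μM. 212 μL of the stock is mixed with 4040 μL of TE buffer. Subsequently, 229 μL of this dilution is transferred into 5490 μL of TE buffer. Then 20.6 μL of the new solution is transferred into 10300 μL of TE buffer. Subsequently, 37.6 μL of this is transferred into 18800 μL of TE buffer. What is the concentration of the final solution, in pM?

4.41 pM

Overall dilution factor = 20.06 × 24.97 × 501 × 501 = 1.26 × 10⁸.
555 μM / 1.26 × 10⁸ = 4.41 × 10⁻⁶ μM = 4.41 pM.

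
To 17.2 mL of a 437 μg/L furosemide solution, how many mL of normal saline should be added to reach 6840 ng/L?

1080 mL

6840 ng/L = 6.84 μg/L.
V₂ = C₁V₁/C₂ = 437 × 17.2 / 6.84 = 1099 mL.
Diluent to add = V₂ − V₁ = 1099 − 17.2 = 1080 mL.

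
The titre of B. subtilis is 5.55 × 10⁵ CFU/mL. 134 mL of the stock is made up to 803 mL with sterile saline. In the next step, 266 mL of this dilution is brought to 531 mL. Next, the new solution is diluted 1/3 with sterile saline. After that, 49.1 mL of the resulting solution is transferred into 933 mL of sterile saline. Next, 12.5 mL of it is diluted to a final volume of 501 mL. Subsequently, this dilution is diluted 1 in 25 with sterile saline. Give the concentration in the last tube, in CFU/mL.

Overall dilution factor = 5.993 × 1.996 × 3 × 20.00 × 40.08 × 25 = 7.19 × 10⁵.
5.55 × 10⁵ CFU/mL / 7.19 × 10⁵ = 0.772 CFU/mL.

0.772 CFU/mL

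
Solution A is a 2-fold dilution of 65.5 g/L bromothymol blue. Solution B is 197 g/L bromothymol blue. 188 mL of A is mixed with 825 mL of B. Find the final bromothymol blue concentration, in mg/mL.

167 mg/mL

C_A = 65.5 g/L / 2 = 32.8 g/L.
C_mix = (C_A·V_A + C_B·V_B)/(V_A + V_B) = (32.8×188 + 197×825) / 1013 = 167 g/L = 167 mg/mL.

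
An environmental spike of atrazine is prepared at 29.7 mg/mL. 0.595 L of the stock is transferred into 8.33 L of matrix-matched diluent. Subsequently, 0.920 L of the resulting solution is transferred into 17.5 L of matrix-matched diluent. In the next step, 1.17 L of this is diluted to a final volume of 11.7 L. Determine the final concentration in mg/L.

9.89 mg/L

Overall dilution factor = 15 × 20.02 × 10 = 3003.
29.7 mg/mL / 3003 = 9.89 × 10⁻³ mg/mL = 9.89 mg/L.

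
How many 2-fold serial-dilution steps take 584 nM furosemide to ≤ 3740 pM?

Need 2ⁿ ≥ 156, so n ≥ log(156)/log(2) = 7.29.
Minimum whole steps: n = 8.

8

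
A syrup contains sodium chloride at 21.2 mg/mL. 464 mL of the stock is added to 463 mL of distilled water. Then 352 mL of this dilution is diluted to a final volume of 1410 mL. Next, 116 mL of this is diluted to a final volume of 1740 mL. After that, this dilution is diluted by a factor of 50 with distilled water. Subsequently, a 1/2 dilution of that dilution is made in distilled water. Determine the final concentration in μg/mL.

1.77 μg/mL

Overall dilution factor = 1.998 × 4.006 × 15 × 50 × 2 = 1.20 × 10⁴.
21.2 mg/mL / 1.20 × 10⁴ = 1.77 × 10⁻³ mg/mL = 1.77 μg/mL.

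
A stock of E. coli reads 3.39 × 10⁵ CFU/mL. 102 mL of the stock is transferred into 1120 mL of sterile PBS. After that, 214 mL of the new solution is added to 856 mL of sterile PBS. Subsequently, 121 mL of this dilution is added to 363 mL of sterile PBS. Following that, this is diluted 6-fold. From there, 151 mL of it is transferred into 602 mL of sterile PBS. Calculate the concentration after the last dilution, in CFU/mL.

Overall dilution factor = 11.98 × 5 × 4 × 6 × 4.987 = 7169.
3.39 × 10⁵ CFU/mL / 7169 = 47.3 CFU/mL.

47.3 CFU/mL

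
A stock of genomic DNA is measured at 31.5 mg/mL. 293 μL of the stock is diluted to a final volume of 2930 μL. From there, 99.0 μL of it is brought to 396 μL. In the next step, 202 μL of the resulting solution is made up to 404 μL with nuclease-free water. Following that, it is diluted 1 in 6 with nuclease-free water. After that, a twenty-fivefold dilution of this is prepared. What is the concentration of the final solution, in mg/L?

Overall dilution factor = 10 × 4 × 2 × 6 × 25 = 1.20 × 10⁴.
31.5 mg/mL / 1.20 × 10⁴ = 2.62 × 10⁻³ mg/mL = 2.62 mg/L.

2.62 mg/L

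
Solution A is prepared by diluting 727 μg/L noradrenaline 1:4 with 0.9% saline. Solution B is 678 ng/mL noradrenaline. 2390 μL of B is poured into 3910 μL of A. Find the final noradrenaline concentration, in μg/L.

370 μg/L

C_A = 727 μg/L / 4 = 182 μg/L.
C_B = 678 ng/mL = 678 μg/L.
C_mix = (C_A·V_A + C_B·V_B)/(V_A + V_B) = (182×3910 + 678×2390) / 6300 = 370 μg/L.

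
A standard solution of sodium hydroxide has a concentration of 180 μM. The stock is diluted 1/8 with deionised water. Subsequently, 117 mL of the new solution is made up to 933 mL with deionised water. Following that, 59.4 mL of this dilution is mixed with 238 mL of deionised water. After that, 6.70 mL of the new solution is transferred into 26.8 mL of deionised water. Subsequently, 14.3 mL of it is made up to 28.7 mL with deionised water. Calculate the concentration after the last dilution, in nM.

Overall dilution factor = 8 × 7.974 × 5.007 × 5 × 2.007 = 3205.
180 μM / 3205 = 0.0562 μM = 56.2 nM.

56.2 nM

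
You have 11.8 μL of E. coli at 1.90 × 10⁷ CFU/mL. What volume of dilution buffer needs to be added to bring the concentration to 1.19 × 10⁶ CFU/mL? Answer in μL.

177 μL

V₂ = C₁V₁/C₂ = 1.90 × 10⁷ × 11.8 / 1.19 × 10⁶ = 188 μL.
Diluent to add = V₂ − V₁ = 188 − 11.8 = 177 μL.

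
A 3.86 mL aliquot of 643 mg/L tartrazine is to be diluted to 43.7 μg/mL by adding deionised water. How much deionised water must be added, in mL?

43.7 μg/mL = 43.7 mg/L.
V₂ = C₁V₁/C₂ = 643 × 3.86 / 43.7 = 56.8 mL.
Diluent to add = V₂ − V₁ = 56.8 − 3.86 = 52.9 mL.

52.9 mL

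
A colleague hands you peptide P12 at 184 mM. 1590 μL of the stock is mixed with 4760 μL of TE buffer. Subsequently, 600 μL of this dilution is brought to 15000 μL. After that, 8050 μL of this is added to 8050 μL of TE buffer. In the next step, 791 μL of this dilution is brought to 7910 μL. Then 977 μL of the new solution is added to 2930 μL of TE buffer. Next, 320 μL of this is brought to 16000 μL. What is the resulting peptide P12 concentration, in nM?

461 nM

Overall dilution factor = 3.994 × 25 × 2 × 10 × 3.999 × 50 = 3.99 × 10⁵.
184 mM / 3.99 × 10⁵ = 4.61 × 10⁻⁴ mM = 461 nM.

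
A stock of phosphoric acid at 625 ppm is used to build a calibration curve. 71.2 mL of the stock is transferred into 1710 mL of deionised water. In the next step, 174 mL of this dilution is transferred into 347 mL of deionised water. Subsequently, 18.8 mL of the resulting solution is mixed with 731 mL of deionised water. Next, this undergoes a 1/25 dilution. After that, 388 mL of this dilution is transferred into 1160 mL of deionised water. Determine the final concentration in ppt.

Overall dilution factor = 25.02 × 2.994 × 39.88 × 25 × 3.990 = 2.98 × 10⁵.
625 ppm / 2.98 × 10⁵ = 2.10 × 10⁻³ ppm = 2100 ppt.

2100 ppt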